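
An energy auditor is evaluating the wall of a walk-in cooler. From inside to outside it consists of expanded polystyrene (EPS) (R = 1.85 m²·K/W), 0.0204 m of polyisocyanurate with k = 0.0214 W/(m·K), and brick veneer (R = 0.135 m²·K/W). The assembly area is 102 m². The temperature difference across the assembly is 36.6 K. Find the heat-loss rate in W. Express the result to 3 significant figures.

1270 W

0.0204/0.0214 = 0.9533
R_total = 1.85 + 0.9533 + 0.135 = 2.938 m²·K/W
Q = A·ΔT/R = 102 × 36.6 / 2.938 = 1271 W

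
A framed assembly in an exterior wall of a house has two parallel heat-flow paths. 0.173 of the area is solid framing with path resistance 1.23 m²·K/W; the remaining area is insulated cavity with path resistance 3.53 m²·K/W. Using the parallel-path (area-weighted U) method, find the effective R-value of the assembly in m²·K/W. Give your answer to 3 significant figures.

U_eff = 0.827/3.53 + 0.173/1.23 = 0.2343 + 0.1407 = 0.3749
R_eff = 1/U_eff = 2.667 m²·K/W

2.67 m²·K/W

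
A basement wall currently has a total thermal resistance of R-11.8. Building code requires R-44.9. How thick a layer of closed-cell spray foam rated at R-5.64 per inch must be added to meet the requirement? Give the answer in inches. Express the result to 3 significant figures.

5.87 in

ΔR = 44.9 − 11.8 = 33.1 ft²·°F·h/BTU
L = ΔR / (R/in) = 33.1/5.64 = 5.869 in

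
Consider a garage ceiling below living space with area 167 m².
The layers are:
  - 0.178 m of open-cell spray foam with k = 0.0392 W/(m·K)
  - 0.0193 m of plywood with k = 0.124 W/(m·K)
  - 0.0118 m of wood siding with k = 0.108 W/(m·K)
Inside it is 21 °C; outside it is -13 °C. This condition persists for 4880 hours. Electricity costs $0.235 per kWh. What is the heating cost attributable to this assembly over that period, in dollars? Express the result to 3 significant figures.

1350 dollars

0.178/0.0392 = 4.541
0.0193/0.124 = 0.1556
0.0118/0.108 = 0.1093
R_total = 4.541 + 0.1556 + 0.1093 = 4.806 m²·K/W
Q = 167 × (21 − (-13)) / 4.806 = 1182 W
E = 1182 W × 4880 h / 1000 = 5766 kWh
Cost = 5766 × 0.235 = $1355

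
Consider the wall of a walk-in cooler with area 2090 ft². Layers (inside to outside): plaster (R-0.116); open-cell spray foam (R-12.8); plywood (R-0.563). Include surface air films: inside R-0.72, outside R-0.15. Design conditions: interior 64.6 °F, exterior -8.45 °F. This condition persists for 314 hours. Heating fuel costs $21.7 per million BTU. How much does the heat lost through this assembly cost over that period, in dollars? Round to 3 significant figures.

R_total = 0.72 + 0.116 + 12.8 + 0.563 + 0.15 = 14.35 ft²·°F·h/BTU
Q = 2090 × (64.6 − (-8.45)) / 14.35 = 10640 BTU/h
E = 10640 × 314 = 3341000 BTU
Cost = 3341000/10⁶ × 21.7 = $72.5

72.5 dollars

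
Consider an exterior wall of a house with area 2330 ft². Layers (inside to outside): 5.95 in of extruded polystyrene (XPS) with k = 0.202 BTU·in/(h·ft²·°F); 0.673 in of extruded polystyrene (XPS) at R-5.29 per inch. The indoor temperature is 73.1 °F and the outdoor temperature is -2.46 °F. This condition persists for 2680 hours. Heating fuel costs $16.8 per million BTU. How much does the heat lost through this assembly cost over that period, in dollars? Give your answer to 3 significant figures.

240 dollars

5.95/0.202 = 29.46
0.673 × 5.29 = 3.56
R_total = 29.46 + 3.56 = 33.02 ft²·°F·h/BTU
Q = 2330 × (73.1 − (-2.46)) / 33.02 = 5332 BTU/h
E = 5332 × 2680 = 14290000 BTU
Cost = 14290000/10⁶ × 16.8 = $240.1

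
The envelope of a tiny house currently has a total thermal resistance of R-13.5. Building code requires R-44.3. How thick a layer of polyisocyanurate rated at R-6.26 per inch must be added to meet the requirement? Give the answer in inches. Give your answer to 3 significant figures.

ΔR = 44.3 − 13.5 = 30.8 ft²·°F·h/BTU
L = ΔR / (R/in) = 30.8/6.26 = 4.92 in

4.92 in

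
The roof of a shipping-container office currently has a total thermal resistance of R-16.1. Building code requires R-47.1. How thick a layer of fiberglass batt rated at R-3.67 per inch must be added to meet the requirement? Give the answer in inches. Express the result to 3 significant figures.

ΔR = 47.1 − 16.1 = 31 ft²·°F·h/BTU
L = ΔR / (R/in) = 31/3.67 = 8.447 in

8.45 in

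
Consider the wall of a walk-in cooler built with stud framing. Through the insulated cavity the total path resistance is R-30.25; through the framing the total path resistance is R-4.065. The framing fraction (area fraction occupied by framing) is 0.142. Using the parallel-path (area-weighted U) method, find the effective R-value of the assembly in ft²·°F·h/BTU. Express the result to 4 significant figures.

15.80 ft²·°F·h/BTU

U_eff = 0.858/30.25 + 0.142/4.065 = 0.028364 + 0.034932 = 0.063296
R_eff = 1/U_eff = 15.799 ft²·°F·h/BTU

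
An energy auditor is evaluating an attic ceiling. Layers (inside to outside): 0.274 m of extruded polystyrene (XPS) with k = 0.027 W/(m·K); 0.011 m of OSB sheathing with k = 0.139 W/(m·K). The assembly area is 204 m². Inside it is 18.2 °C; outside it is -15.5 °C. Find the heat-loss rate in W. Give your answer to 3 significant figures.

0.274/0.027 = 10.15
0.011/0.139 = 0.07914
R_total = 10.15 + 0.07914 = 10.23 m²·K/W
Q = A·ΔT/R = 204 × (18.2 − (-15.5)) / 10.23 = 672.2 W

672 W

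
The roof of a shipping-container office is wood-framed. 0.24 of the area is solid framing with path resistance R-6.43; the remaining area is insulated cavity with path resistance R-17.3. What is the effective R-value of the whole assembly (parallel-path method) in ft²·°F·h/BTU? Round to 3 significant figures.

12.3 ft²·°F·h/BTU

U_eff = 0.76/17.3 + 0.24/6.43 = 0.04393 + 0.03733 = 0.08126
R_eff = 1/U_eff = 12.31 ft²·°F·h/BTU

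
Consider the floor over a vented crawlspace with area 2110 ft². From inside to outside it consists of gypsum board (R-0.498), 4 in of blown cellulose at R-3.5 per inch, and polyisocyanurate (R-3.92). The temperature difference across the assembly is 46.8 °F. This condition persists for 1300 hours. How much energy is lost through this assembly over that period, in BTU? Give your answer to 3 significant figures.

6970000 BTU

4 × 3.5 = 14
R_total = 0.498 + 14 + 3.92 = 18.42 ft²·°F·h/BTU
Q = 2110 × 46.8 / 18.42 = 5361 BTU/h
E = 5361 × 1300 = 6970000 BTU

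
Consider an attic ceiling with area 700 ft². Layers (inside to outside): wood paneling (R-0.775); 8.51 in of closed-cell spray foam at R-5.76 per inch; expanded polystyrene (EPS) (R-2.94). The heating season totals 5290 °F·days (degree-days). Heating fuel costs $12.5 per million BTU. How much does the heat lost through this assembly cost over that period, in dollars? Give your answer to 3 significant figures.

8.51 × 5.76 = 49.02
R_total = 0.775 + 49.02 + 2.94 = 52.73 ft²·°F·h/BTU
E = A × HDD × 24 / R = 700 × 5290 × 24 / 52.73 = 1685000 BTU
Cost = 1685000/10⁶ × 12.5 = $21.07

21.1 dollars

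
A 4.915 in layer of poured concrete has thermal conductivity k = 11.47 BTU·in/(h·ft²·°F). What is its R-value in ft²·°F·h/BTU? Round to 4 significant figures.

R = L/k = 4.915/11.47 = 0.42851 ft²·°F·h/BTU

0.4285 ft²·°F·h/BTU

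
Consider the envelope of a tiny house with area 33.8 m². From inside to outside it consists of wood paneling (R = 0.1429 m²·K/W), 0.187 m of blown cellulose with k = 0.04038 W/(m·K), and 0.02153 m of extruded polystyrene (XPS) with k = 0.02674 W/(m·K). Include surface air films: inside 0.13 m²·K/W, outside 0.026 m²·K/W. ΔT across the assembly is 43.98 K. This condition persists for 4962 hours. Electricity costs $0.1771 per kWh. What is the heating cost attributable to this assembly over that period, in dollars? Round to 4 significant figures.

227.8 dollars

0.187/0.04038 = 4.631
0.02153/0.02674 = 0.80516
R_total = 0.13 + 0.1429 + 4.631 + 0.80516 + 0.026 = 5.7351 m²·K/W
Q = 33.8 × 43.98 / 5.7351 = 259.2 W
E = 259.2 W × 4962 h / 1000 = 1286.1 kWh
Cost = 1286.1 × 0.1771 = $227.78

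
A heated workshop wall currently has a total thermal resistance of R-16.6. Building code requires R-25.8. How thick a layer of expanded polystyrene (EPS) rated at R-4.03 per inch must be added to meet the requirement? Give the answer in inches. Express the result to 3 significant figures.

ΔR = 25.8 − 16.6 = 9.2 ft²·°F·h/BTU
L = ΔR / (R/in) = 9.2/4.03 = 2.283 in

2.28 in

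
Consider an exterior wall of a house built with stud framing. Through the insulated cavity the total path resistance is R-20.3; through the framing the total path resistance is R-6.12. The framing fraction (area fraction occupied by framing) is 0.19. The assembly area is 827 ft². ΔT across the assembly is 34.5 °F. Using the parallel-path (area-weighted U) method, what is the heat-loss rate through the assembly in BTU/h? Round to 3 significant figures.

2020 BTU/h

U_eff = 0.81/20.3 + 0.19/6.12 = 0.0399 + 0.03105 = 0.07095
R_eff = 1/U_eff = 14.09 ft²·°F·h/BTU
Q = 827 × 34.5 / 14.09 = 2024 BTU/h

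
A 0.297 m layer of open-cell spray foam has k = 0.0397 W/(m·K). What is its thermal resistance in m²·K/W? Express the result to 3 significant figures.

R = L/k = 0.297/0.0397 = 7.481 m²·K/W

7.48 m²·K/W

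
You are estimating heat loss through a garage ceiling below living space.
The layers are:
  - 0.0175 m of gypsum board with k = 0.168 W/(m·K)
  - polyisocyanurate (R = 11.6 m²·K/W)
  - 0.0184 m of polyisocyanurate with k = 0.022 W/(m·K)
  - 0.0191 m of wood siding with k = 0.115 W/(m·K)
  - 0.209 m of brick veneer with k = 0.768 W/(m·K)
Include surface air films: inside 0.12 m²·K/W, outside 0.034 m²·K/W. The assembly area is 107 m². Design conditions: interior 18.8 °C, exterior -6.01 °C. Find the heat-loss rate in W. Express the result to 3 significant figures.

202 W

0.0175/0.168 = 0.1042
0.0184/0.022 = 0.8364
0.0191/0.115 = 0.1661
0.209/0.768 = 0.2721
R_total = 0.12 + 0.1042 + 11.6 + 0.8364 + 0.1661 + 0.2721 + 0.034 = 13.13 m²·K/W
Q = A·ΔT/R = 107 × (18.8 − (-6.01)) / 13.13 = 202.1 W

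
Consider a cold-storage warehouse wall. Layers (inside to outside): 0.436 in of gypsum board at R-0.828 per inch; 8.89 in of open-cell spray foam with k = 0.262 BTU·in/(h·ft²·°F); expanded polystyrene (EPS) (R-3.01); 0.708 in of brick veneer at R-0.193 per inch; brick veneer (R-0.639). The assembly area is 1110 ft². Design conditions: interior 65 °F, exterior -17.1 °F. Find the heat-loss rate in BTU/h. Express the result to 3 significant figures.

2390 BTU/h

0.436 × 0.828 = 0.361
8.89/0.262 = 33.93
0.708 × 0.193 = 0.1366
R_total = 0.361 + 33.93 + 3.01 + 0.1366 + 0.639 = 38.08 ft²·°F·h/BTU
Q = A·ΔT/R = 1110 × (65 − (-17.1)) / 38.08 = 2393 BTU/h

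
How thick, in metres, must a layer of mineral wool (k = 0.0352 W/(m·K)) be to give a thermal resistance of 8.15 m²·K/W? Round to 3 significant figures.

0.287 m

L = R·k = 8.15 × 0.0352 = 0.2869 m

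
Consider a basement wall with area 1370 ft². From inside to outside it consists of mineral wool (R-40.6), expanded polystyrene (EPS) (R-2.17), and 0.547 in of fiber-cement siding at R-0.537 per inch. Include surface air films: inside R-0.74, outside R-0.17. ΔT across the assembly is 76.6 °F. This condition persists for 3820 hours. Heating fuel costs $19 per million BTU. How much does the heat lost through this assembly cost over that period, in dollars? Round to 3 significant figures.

173 dollars

0.547 × 0.537 = 0.2937
R_total = 0.74 + 40.6 + 2.17 + 0.2937 + 0.17 = 43.97 ft²·°F·h/BTU
Q = 1370 × 76.6 / 43.97 = 2386 BTU/h
E = 2386 × 3820 = 9116000 BTU
Cost = 9116000/10⁶ × 19 = $173.2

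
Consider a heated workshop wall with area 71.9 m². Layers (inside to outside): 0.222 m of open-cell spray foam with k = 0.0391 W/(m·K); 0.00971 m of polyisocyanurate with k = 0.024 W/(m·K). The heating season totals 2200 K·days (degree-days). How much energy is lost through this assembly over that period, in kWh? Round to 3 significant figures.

624 kWh

0.222/0.0391 = 5.678
0.00971/0.024 = 0.4046
R_total = 5.678 + 0.4046 = 6.082 m²·K/W
E = A × HDD × 24 / R / 1000 = 71.9 × 2200 × 24 / 6.082 / 1000 = 624.2 kWh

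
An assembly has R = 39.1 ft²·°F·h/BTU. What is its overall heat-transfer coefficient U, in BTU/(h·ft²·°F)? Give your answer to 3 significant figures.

0.0256 BTU/(h·ft²·°F)

U = 1/R = 1/39.1 = 0.02558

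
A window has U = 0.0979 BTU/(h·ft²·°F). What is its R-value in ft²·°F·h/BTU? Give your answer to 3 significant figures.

R = 1/U = 1/0.0979 = 10.21

10.2 ft²·°F·h/BTU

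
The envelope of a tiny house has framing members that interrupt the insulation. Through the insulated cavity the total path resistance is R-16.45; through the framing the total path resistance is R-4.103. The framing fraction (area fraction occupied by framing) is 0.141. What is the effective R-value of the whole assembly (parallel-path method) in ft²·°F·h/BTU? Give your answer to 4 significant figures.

11.55 ft²·°F·h/BTU

U_eff = 0.859/16.45 + 0.141/4.103 = 0.052219 + 0.034365 = 0.086584
R_eff = 1/U_eff = 11.549 ft²·°F·h/BTU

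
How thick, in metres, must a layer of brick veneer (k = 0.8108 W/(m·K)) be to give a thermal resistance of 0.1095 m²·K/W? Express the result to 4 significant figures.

0.08878 m

L = R·k = 0.1095 × 0.8108 = 0.088783 m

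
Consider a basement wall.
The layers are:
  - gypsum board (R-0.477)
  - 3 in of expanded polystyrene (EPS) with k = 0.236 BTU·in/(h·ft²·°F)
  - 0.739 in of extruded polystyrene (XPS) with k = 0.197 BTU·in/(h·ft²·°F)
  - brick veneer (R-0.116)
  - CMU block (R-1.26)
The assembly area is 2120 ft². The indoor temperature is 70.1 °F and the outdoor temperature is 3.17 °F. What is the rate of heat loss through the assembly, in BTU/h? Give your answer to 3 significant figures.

3/0.236 = 12.71
0.739/0.197 = 3.751
R_total = 0.477 + 12.71 + 3.751 + 0.116 + 1.26 = 18.32 ft²·°F·h/BTU
Q = A·ΔT/R = 2120 × (70.1 − 3.17) / 18.32 = 7747 BTU/h

7750 BTU/h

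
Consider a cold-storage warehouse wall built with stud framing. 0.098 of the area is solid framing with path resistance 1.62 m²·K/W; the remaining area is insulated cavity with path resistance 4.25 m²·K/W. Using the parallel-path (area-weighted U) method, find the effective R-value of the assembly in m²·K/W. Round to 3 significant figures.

3.67 m²·K/W

U_eff = 0.902/4.25 + 0.098/1.62 = 0.2122 + 0.06049 = 0.2727
R_eff = 1/U_eff = 3.667 m²·K/W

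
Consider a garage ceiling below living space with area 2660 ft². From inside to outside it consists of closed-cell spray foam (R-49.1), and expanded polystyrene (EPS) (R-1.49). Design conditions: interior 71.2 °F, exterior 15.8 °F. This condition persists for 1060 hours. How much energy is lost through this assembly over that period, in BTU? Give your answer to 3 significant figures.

3090000 BTU

R_total = 49.1 + 1.49 = 50.59 ft²·°F·h/BTU
Q = 2660 × (71.2 − 15.8) / 50.59 = 2913 BTU/h
E = 2913 × 1060 = 3088000 BTU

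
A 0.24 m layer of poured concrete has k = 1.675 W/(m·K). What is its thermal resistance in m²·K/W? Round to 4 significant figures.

R = L/k = 0.24/1.675 = 0.14328 m²·K/W

0.1433 m²·K/W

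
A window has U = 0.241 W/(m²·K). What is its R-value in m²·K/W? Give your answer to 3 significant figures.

4.15 m²·K/W

R = 1/U = 1/0.241 = 4.149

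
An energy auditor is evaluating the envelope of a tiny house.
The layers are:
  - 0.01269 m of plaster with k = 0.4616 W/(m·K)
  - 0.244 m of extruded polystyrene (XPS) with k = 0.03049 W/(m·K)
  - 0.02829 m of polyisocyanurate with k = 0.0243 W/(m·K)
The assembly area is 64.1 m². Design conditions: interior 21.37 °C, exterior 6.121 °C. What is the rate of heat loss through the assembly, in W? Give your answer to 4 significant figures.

106.3 W

0.01269/0.4616 = 0.027491
0.244/0.03049 = 8.0026
0.02829/0.0243 = 1.1642
R_total = 0.027491 + 8.0026 + 1.1642 = 9.1943 m²·K/W
Q = A·ΔT/R = 64.1 × (21.37 − 6.121) / 9.1943 = 106.31 W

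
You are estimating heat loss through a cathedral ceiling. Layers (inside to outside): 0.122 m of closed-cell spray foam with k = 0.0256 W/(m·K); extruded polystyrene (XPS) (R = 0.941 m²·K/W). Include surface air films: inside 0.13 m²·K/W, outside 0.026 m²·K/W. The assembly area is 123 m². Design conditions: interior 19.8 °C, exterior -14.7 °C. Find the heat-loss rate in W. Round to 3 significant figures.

724 W

0.122/0.0256 = 4.766
R_total = 0.13 + 4.766 + 0.941 + 0.026 = 5.863 m²·K/W
Q = A·ΔT/R = 123 × (19.8 − (-14.7)) / 5.863 = 723.8 W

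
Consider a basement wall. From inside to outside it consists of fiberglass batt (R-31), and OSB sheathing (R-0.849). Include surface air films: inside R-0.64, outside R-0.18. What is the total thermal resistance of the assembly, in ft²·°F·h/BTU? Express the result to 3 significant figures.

R_total = 0.64 + 31 + 0.849 + 0.18 = 32.67 ft²·°F·h/BTU

32.7 ft²·°F·h/BTU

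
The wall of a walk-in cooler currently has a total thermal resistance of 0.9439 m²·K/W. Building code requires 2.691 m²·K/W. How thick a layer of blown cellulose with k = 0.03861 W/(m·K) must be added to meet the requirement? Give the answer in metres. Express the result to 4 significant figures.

0.06746 m

ΔR = 2.691 − 0.9439 = 1.7471 m²·K/W
L = ΔR × k = 1.7471 × 0.03861 = 0.067456 m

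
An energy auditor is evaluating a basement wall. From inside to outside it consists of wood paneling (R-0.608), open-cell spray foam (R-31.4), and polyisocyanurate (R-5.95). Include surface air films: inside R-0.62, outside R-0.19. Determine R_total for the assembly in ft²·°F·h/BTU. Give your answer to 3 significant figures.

38.8 ft²·°F·h/BTU

R_total = 0.62 + 0.608 + 31.4 + 5.95 + 0.19 = 38.77 ft²·°F·h/BTU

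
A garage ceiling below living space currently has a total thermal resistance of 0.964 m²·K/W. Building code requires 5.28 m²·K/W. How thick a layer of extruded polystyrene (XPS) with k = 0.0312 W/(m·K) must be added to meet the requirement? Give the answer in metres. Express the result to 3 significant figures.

0.135 m

ΔR = 5.28 − 0.964 = 4.316 m²·K/W
L = ΔR × k = 4.316 × 0.0312 = 0.1347 m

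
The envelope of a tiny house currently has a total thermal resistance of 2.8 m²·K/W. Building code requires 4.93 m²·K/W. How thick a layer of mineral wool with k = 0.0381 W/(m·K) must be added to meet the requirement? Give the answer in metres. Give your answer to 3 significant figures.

ΔR = 4.93 − 2.8 = 2.13 m²·K/W
L = ΔR × k = 2.13 × 0.0381 = 0.08115 m

0.0812 m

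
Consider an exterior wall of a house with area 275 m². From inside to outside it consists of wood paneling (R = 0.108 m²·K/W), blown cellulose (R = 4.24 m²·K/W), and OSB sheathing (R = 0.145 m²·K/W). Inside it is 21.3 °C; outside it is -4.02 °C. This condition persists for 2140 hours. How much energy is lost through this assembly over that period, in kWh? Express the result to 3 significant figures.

3320 kWh

R_total = 0.108 + 4.24 + 0.145 = 4.493 m²·K/W
Q = 275 × (21.3 − (-4.02)) / 4.493 = 1550 W
E = 1550 W × 2140 h / 1000 = 3316 kWh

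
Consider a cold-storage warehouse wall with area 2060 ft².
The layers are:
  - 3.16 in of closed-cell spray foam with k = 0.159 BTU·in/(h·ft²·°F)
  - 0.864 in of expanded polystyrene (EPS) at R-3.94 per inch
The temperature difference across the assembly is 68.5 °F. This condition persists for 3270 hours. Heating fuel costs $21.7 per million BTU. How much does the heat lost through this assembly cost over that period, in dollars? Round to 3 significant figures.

430 dollars

3.16/0.159 = 19.87
0.864 × 3.94 = 3.404
R_total = 19.87 + 3.404 = 23.28 ft²·°F·h/BTU
Q = 2060 × 68.5 / 23.28 = 6062 BTU/h
E = 6062 × 3270 = 19820000 BTU
Cost = 19820000/10⁶ × 21.7 = $430.1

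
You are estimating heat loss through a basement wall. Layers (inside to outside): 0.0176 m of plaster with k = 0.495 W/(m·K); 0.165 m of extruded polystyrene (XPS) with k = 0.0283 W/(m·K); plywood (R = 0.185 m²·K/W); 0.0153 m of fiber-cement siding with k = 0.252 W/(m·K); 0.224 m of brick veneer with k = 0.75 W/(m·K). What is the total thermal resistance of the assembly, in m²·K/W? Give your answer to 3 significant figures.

0.0176/0.495 = 0.03556
0.165/0.0283 = 5.83
0.0153/0.252 = 0.06071
0.224/0.75 = 0.2987
R_total = 0.03556 + 5.83 + 0.185 + 0.06071 + 0.2987 = 6.41 m²·K/W

6.41 m²·K/W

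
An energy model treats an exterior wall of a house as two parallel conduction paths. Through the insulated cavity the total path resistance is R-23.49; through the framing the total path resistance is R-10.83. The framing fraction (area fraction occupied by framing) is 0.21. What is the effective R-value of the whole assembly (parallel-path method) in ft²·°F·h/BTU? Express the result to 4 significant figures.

U_eff = 0.79/23.49 + 0.21/10.83 = 0.033631 + 0.019391 = 0.053022
R_eff = 1/U_eff = 18.86 ft²·°F·h/BTU

18.86 ft²·°F·h/BTU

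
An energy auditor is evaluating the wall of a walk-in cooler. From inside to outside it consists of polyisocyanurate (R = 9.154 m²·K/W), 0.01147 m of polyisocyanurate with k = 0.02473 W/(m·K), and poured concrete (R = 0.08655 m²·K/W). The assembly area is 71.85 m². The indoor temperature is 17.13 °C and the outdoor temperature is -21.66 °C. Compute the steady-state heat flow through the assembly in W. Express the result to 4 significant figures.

0.01147/0.02473 = 0.46381
R_total = 9.154 + 0.46381 + 0.08655 = 9.7044 m²·K/W
Q = A·ΔT/R = 71.85 × (17.13 − (-21.66)) / 9.7044 = 287.2 W

287.2 W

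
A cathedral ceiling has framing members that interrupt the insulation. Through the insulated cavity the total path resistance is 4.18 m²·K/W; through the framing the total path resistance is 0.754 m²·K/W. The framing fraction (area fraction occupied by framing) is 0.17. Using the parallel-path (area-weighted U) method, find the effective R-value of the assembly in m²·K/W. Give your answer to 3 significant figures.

U_eff = 0.83/4.18 + 0.17/0.754 = 0.1986 + 0.2255 = 0.424
R_eff = 1/U_eff = 2.358 m²·K/W

2.36 m²·K/W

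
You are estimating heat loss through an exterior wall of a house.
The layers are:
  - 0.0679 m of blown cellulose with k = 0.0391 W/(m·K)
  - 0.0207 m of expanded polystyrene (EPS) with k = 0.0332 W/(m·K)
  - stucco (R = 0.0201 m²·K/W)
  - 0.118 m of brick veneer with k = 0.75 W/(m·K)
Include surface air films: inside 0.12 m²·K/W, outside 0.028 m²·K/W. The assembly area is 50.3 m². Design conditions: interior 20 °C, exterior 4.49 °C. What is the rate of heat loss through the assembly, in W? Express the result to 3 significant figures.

0.0679/0.0391 = 1.737
0.0207/0.0332 = 0.6235
0.118/0.75 = 0.1573
R_total = 0.12 + 1.737 + 0.6235 + 0.0201 + 0.1573 + 0.028 = 2.686 m²·K/W
Q = A·ΔT/R = 50.3 × (20 − 4.49) / 2.686 = 290.5 W

291 W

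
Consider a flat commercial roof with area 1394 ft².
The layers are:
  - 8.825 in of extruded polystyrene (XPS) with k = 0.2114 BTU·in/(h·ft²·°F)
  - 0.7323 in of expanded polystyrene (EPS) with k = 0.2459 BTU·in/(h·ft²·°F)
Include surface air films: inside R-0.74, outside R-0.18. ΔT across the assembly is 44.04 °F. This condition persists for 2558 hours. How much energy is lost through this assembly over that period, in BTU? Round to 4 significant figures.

3441000 BTU

8.825/0.2114 = 41.746
0.7323/0.2459 = 2.978
R_total = 0.74 + 41.746 + 2.978 + 0.18 = 45.644 ft²·°F·h/BTU
Q = 1394 × 44.04 / 45.644 = 1345 BTU/h
E = 1345 × 2558 = 3440600 BTU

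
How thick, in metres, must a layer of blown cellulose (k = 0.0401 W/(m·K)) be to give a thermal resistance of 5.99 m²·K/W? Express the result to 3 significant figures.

0.240 m

L = R·k = 5.99 × 0.0401 = 0.2402 m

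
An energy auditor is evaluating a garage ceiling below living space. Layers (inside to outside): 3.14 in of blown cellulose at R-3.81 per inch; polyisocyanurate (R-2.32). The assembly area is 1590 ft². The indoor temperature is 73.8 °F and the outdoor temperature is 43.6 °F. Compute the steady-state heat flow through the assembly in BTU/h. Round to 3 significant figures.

3360 BTU/h

3.14 × 3.81 = 11.96
R_total = 11.96 + 2.32 = 14.28 ft²·°F·h/BTU
Q = A·ΔT/R = 1590 × (73.8 − 43.6) / 14.28 = 3362 BTU/h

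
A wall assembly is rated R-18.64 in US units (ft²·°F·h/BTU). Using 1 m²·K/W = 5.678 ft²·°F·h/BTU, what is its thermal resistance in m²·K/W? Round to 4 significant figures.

3.283 m²·K/W

R_SI = 18.64/5.678 = 3.2828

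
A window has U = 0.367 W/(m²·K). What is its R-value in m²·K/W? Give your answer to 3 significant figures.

R = 1/U = 1/0.367 = 2.725

2.72 m²·K/W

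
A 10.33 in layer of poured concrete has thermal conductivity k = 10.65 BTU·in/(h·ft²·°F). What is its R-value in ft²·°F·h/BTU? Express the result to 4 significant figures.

0.9700 ft²·°F·h/BTU

R = L/k = 10.33/10.65 = 0.96995 ft²·°F·h/BTU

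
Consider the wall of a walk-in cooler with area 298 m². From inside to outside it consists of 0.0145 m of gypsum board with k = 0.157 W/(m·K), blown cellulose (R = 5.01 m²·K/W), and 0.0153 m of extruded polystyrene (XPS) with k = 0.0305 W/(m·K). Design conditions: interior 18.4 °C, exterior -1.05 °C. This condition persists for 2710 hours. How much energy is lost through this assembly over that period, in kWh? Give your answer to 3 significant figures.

2800 kWh

0.0145/0.157 = 0.09236
0.0153/0.0305 = 0.5016
R_total = 0.09236 + 5.01 + 0.5016 = 5.604 m²·K/W
Q = 298 × (18.4 − (-1.05)) / 5.604 = 1034 W
E = 1034 W × 2710 h / 1000 = 2803 kWh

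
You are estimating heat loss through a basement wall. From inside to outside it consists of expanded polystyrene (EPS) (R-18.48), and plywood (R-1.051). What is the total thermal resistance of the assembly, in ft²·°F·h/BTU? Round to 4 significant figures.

19.53 ft²·°F·h/BTU

R_total = 18.48 + 1.051 = 19.531 ft²·°F·h/BTU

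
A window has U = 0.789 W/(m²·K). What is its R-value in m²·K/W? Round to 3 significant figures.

1.27 m²·K/W

R = 1/U = 1/0.789 = 1.267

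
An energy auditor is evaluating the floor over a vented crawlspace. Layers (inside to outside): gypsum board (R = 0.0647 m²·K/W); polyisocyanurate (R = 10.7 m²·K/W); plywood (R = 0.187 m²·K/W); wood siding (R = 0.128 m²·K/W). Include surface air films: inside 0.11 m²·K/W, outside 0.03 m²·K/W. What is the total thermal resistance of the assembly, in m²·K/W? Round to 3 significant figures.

R_total = 0.11 + 0.0647 + 10.7 + 0.187 + 0.128 + 0.03 = 11.22 m²·K/W

11.2 m²·K/W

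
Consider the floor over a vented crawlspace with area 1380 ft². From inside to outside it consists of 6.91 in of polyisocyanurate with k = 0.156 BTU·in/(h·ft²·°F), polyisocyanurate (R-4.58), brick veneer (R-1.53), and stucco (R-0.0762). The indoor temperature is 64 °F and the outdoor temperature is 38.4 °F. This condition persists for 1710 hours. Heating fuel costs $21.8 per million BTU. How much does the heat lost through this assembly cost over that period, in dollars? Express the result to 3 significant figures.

26.1 dollars

6.91/0.156 = 44.29
R_total = 44.29 + 4.58 + 1.53 + 0.0762 = 50.48 ft²·°F·h/BTU
Q = 1380 × (64 − 38.4) / 50.48 = 699.8 BTU/h
E = 699.8 × 1710 = 1197000 BTU
Cost = 1197000/10⁶ × 21.8 = $26.09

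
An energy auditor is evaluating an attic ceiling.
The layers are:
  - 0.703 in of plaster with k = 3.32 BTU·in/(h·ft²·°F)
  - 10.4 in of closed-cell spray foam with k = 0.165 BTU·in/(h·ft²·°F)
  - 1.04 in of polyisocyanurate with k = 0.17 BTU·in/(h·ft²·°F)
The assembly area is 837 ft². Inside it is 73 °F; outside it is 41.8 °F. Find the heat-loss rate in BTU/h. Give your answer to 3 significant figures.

377 BTU/h

0.703/3.32 = 0.2117
10.4/0.165 = 63.03
1.04/0.17 = 6.118
R_total = 0.2117 + 63.03 + 6.118 = 69.36 ft²·°F·h/BTU
Q = A·ΔT/R = 837 × (73 − 41.8) / 69.36 = 376.5 BTU/h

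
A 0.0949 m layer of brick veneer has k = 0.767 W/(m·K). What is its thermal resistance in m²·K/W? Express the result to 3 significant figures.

R = L/k = 0.0949/0.767 = 0.1237 m²·K/W

0.124 m²·K/W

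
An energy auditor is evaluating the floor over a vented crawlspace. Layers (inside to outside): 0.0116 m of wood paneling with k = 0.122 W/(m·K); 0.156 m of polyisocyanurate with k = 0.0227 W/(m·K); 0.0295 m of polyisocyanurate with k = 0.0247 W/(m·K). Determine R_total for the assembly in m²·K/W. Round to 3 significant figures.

0.0116/0.122 = 0.09508
0.156/0.0227 = 6.872
0.0295/0.0247 = 1.194
R_total = 0.09508 + 6.872 + 1.194 = 8.162 m²·K/W

8.16 m²·K/W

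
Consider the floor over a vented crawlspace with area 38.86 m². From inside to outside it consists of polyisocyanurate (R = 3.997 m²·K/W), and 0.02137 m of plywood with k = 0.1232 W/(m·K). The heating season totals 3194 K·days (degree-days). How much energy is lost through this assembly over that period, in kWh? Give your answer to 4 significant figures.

714.3 kWh

0.02137/0.1232 = 0.17346
R_total = 3.997 + 0.17346 = 4.1705 m²·K/W
E = A × HDD × 24 / R / 1000 = 38.86 × 3194 × 24 / 4.1705 / 1000 = 714.27 kWh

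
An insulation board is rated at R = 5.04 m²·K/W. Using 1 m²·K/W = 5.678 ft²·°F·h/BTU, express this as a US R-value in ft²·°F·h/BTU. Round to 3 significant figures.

R_US = 5.04 × 5.678 = 28.62

28.6 ft²·°F·h/BTU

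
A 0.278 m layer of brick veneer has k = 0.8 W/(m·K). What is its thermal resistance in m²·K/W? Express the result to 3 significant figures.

0.348 m²·K/W

R = L/k = 0.278/0.8 = 0.3475 m²·K/W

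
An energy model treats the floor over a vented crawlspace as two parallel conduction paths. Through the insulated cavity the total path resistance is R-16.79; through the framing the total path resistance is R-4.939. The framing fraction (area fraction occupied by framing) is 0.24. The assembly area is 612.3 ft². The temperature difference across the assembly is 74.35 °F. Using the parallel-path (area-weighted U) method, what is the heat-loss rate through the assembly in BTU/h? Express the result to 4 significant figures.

U_eff = 0.76/16.79 + 0.24/4.939 = 0.045265 + 0.048593 = 0.093858
R_eff = 1/U_eff = 10.654 ft²·°F·h/BTU
Q = 612.3 × 74.35 / 10.654 = 4272.8 BTU/h

4273 BTU/h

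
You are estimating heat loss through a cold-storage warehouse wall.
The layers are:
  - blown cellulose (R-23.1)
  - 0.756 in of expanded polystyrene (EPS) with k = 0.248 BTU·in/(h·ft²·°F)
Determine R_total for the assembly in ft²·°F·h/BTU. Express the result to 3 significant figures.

0.756/0.248 = 3.048
R_total = 23.1 + 3.048 = 26.15 ft²·°F·h/BTU

26.1 ft²·°F·h/BTU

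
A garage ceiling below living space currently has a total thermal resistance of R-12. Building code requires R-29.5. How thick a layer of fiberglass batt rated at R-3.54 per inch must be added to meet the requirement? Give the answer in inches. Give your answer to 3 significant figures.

4.94 in

ΔR = 29.5 − 12 = 17.5 ft²·°F·h/BTU
L = ΔR / (R/in) = 17.5/3.54 = 4.944 in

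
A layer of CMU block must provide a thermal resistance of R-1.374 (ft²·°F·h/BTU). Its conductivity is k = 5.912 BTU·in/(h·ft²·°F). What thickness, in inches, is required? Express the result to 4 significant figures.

8.123 in

L = R × k = 1.374 × 5.912 = 8.1231 in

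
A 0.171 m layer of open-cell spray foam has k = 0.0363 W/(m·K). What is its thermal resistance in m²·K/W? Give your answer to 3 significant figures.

4.71 m²·K/W

R = L/k = 0.171/0.0363 = 4.711 m²·K/W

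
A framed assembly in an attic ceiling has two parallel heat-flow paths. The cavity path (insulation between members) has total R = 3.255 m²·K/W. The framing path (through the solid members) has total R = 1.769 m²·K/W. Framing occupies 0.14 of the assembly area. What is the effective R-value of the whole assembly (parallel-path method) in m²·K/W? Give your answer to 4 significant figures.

2.912 m²·K/W

U_eff = 0.86/3.255 + 0.14/1.769 = 0.26421 + 0.079141 = 0.34335
R_eff = 1/U_eff = 2.9125 m²·K/W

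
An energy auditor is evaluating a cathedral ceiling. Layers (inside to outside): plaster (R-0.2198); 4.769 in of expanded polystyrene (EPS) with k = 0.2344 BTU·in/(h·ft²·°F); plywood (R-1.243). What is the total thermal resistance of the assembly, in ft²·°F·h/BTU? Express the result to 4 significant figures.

21.81 ft²·°F·h/BTU

4.769/0.2344 = 20.346
R_total = 0.2198 + 20.346 + 1.243 = 21.808 ft²·°F·h/BTU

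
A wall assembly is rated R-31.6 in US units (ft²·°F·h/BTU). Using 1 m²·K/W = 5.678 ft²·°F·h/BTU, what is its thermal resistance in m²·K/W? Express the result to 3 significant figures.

5.57 m²·K/W

R_SI = 31.6/5.678 = 5.565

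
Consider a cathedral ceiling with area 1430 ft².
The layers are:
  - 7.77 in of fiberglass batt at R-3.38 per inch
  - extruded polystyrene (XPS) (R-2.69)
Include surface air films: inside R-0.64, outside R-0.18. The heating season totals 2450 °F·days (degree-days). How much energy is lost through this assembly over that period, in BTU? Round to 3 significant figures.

2820000 BTU

7.77 × 3.38 = 26.26
R_total = 0.64 + 26.26 + 2.69 + 0.18 = 29.77 ft²·°F·h/BTU
E = A × HDD × 24 / R = 1430 × 2450 × 24 / 29.77 = 2824000 BTU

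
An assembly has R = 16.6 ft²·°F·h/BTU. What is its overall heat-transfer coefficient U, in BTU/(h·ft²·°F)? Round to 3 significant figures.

0.0602 BTU/(h·ft²·°F)

U = 1/R = 1/16.6 = 0.06024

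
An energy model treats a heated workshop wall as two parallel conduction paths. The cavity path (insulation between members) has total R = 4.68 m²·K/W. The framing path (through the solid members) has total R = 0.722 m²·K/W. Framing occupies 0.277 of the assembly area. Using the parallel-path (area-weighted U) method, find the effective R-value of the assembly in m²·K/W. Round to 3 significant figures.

U_eff = 0.723/4.68 + 0.277/0.722 = 0.1545 + 0.3837 = 0.5381
R_eff = 1/U_eff = 1.858 m²·K/W

1.86 m²·K/W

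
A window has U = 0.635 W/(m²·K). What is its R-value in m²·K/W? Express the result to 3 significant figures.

1.57 m²·K/W

R = 1/U = 1/0.635 = 1.575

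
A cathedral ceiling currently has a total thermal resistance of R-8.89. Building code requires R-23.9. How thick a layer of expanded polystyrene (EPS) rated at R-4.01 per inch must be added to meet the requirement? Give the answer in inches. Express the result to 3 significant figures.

3.74 in

ΔR = 23.9 − 8.89 = 15.01 ft²·°F·h/BTU
L = ΔR / (R/in) = 15.01/4.01 = 3.743 in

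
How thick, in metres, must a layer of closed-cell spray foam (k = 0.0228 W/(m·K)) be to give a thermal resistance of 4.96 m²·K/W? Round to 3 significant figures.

0.113 m

L = R·k = 4.96 × 0.0228 = 0.1131 m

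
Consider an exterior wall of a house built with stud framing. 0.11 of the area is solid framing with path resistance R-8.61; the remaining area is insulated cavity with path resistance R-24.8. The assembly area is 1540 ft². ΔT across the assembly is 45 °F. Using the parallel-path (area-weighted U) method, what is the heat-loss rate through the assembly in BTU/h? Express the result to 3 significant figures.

3370 BTU/h

U_eff = 0.89/24.8 + 0.11/8.61 = 0.03589 + 0.01278 = 0.04866
R_eff = 1/U_eff = 20.55 ft²·°F·h/BTU
Q = 1540 × 45 / 20.55 = 3372 BTU/h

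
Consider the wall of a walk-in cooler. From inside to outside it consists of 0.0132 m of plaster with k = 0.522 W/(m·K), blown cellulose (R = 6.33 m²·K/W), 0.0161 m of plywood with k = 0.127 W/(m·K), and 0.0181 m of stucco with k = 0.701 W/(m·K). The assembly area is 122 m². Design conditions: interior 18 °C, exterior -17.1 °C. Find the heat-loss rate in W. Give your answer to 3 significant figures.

658 W

0.0132/0.522 = 0.02529
0.0161/0.127 = 0.1268
0.0181/0.701 = 0.02582
R_total = 0.02529 + 6.33 + 0.1268 + 0.02582 = 6.508 m²·K/W
Q = A·ΔT/R = 122 × (18 − (-17.1)) / 6.508 = 658 W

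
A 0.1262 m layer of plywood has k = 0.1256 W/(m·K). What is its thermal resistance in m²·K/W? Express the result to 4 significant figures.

1.005 m²·K/W

R = L/k = 0.1262/0.1256 = 1.0048 m²·K/W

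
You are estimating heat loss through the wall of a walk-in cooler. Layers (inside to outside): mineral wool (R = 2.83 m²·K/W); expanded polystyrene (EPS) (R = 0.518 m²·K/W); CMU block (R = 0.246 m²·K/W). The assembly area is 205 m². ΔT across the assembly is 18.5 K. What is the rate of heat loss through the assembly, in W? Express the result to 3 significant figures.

R_total = 2.83 + 0.518 + 0.246 = 3.594 m²·K/W
Q = A·ΔT/R = 205 × 18.5 / 3.594 = 1055 W

1060 W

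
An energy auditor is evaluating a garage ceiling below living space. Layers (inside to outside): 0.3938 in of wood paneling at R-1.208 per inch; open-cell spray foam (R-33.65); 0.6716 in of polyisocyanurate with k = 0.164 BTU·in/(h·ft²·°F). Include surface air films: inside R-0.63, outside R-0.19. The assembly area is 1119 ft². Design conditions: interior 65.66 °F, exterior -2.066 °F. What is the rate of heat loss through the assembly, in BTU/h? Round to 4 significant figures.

0.3938 × 1.208 = 0.47571
0.6716/0.164 = 4.0951
R_total = 0.63 + 0.47571 + 33.65 + 4.0951 + 0.19 = 39.041 ft²·°F·h/BTU
Q = A·ΔT/R = 1119 × (65.66 − (-2.066)) / 39.041 = 1941.2 BTU/h

1941 BTU/h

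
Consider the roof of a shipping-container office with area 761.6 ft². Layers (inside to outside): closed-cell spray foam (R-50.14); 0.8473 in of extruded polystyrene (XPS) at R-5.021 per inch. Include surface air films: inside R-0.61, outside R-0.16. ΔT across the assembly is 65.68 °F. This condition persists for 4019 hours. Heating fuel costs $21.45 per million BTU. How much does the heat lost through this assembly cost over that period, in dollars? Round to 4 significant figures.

78.17 dollars

0.8473 × 5.021 = 4.2543
R_total = 0.61 + 50.14 + 4.2543 + 0.16 = 55.164 ft²·°F·h/BTU
Q = 761.6 × 65.68 / 55.164 = 906.78 BTU/h
E = 906.78 × 4019 = 3644300 BTU
Cost = 3644300/10⁶ × 21.45 = $78.171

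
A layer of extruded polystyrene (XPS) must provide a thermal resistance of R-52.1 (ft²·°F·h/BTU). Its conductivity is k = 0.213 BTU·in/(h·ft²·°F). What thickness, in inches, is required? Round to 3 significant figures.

11.1 in

L = R × k = 52.1 × 0.213 = 11.1 in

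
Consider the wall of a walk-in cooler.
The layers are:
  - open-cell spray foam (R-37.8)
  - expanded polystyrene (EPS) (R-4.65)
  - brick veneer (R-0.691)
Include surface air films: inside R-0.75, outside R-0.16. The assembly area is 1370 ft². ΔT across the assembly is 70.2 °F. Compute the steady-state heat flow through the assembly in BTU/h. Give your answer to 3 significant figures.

R_total = 0.75 + 37.8 + 4.65 + 0.691 + 0.16 = 44.05 ft²·°F·h/BTU
Q = A·ΔT/R = 1370 × 70.2 / 44.05 = 2183 BTU/h

2180 BTU/h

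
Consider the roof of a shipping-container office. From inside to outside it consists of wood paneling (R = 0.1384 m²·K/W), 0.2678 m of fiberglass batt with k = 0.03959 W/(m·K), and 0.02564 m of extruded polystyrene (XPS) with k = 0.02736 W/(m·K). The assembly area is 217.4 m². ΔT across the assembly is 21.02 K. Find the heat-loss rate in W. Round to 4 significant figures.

0.2678/0.03959 = 6.7643
0.02564/0.02736 = 0.93713
R_total = 0.1384 + 6.7643 + 0.93713 = 7.8399 m²·K/W
Q = A·ΔT/R = 217.4 × 21.02 / 7.8399 = 582.89 W

582.9 W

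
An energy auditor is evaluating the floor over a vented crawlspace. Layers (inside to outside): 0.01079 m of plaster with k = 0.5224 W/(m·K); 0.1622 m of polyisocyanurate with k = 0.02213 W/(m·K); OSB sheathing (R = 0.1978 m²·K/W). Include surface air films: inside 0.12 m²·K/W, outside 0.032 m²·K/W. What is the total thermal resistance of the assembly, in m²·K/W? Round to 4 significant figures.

7.700 m²·K/W

0.01079/0.5224 = 0.020655
0.1622/0.02213 = 7.3294
R_total = 0.12 + 0.020655 + 7.3294 + 0.1978 + 0.032 = 7.6999 m²·K/W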